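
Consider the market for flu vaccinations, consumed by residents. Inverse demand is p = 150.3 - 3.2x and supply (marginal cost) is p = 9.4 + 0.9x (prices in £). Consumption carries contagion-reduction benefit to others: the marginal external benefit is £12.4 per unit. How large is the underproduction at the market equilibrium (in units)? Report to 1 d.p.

Market equilibrium (private): 9.4 + 0.9x = 150.3 - 3.2x → x_m = 34.3659.
Social marginal benefit = demand + MEB = 162.7 - 3.2x.
Set SMB = MC: 162.7 - 3.2x = 9.4 + 0.9x → x* = 37.3902.
Gap = |34.3659 − 37.3902| = 3.0243.

3.0 units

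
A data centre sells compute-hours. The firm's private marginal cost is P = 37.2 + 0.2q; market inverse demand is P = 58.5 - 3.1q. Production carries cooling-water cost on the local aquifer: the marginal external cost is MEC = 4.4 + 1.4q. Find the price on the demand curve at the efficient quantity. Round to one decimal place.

P = 47.4

Social marginal cost = private MC + MEC = 41.6 + 1.6q.
Set SMC = demand: 41.6 + 1.6q = 58.5 - 3.1q → q* = 3.5957.
Consumer price on the demand curve at q*: 58.5 − 3.1×3.5957 = 47.3533.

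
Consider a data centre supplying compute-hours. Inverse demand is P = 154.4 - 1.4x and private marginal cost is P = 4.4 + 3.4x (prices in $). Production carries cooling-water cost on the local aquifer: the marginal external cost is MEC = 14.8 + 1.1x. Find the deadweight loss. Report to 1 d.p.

Market equilibrium (private): 4.4 + 3.4x = 154.4 - 1.4x → x_m = 31.2500.
Social marginal cost = private MC + MEC = 19.2 + 4.5x.
Set SMC = demand: 19.2 + 4.5x = 154.4 - 1.4x → x* = 22.9153.
The welfare-loss triangle has base |x_m − x*| and height MEC(x_m) (the vertical gap between SMC and demand is zero at x* and MEC at x_m).
DWL = ½ × 8.3347 × 49.1750 = 204.9294.

DWL = $204.9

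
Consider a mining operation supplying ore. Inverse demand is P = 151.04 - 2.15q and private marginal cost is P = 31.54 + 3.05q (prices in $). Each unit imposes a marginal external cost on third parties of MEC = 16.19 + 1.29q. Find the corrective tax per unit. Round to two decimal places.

tax = $36.72 per unit

Social marginal cost = private MC + MEC = 47.73 + 4.34q.
Set SMC = demand: 47.73 + 4.34q = 151.04 - 2.15q → q* = 15.9183.
The Pigouvian tax equals MEC at q*: 16.19 + 1.29×15.9183 = 36.7246.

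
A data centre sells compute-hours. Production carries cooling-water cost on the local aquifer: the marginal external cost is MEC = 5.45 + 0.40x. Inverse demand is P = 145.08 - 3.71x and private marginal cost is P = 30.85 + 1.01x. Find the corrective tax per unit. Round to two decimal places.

Social marginal cost = private MC + MEC = 36.30 + 1.41x.
Set SMC = demand: 36.30 + 1.41x = 145.08 - 3.71x → x* = 21.2461.
The Pigouvian tax equals MEC at x*: 5.45 + 0.40×21.2461 = 13.9484.

tax = 13.95 per unit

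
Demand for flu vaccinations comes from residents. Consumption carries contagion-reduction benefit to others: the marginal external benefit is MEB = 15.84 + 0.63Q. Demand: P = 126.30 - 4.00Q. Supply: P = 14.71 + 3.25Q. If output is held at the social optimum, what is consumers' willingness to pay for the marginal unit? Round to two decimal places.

Social marginal benefit = demand + MEB = 142.14 - 3.37Q.
Set SMB = MC: 142.14 - 3.37Q = 14.71 + 3.25Q → Q* = 19.2492.
Consumer price on the demand curve at Q*: 126.30 − 4.00×19.2492 = 49.3032.

P = 49.30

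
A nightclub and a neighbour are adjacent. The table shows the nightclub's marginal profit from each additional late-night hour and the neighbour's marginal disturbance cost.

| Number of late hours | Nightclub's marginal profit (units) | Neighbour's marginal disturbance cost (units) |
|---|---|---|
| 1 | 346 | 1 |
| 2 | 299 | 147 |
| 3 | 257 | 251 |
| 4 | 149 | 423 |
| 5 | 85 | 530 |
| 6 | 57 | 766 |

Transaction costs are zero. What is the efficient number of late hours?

Bargaining reaches the level where marginal profit last exceeds marginal disturbance cost.
That holds through level 3 (257 ≥ 251) but not at 4 (149 < 423).

3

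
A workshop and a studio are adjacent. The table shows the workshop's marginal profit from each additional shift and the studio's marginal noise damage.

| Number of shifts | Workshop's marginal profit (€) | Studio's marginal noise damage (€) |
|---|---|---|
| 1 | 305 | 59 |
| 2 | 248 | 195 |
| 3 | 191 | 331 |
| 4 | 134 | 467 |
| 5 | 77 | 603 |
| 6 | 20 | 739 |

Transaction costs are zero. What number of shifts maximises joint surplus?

2

Bargaining reaches the level where marginal profit last exceeds marginal noise damage.
That holds through level 2 (248 ≥ 195) but not at 3 (191 < 331).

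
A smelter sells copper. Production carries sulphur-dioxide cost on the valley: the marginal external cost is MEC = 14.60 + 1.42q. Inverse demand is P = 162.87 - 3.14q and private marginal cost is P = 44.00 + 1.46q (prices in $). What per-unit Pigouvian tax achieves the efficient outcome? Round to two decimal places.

Social marginal cost = private MC + MEC = 58.60 + 2.88q.
Set SMC = demand: 58.60 + 2.88q = 162.87 - 3.14q → q* = 17.3206.
The Pigouvian tax equals MEC at q*: 14.60 + 1.42×17.3206 = 39.1953.

tax = $39.20 per unit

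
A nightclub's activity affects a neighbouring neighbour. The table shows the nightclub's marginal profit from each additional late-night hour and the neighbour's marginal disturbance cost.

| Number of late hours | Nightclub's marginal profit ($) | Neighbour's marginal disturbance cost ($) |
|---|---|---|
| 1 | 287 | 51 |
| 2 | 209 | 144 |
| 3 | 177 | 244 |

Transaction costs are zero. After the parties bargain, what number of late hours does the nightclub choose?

2

Bargaining reaches the level where marginal profit last exceeds marginal disturbance cost.
That holds through level 2 (209 ≥ 144) but not at 3 (177 < 244).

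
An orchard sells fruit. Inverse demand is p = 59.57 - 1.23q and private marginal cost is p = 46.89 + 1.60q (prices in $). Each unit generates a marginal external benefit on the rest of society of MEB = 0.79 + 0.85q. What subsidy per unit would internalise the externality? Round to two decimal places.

Social marginal cost = private MC − MEB = 46.10 + 0.75q.
Set SMC = demand: 46.10 + 0.75q = 59.57 - 1.23q → q* = 6.8030.
The Pigouvian subsidy equals MEB at q*: 0.79 + 0.85×6.8030 = 6.5726.

subsidy = $6.57 per unit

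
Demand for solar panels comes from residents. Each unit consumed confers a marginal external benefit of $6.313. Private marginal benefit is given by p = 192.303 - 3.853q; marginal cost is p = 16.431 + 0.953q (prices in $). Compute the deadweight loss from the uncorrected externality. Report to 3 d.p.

Market equilibrium (private): 16.431 + 0.953q = 192.303 - 3.853q → q_m = 36.5943.
Social marginal benefit = demand + MEB = 198.616 - 3.853q.
Set SMB = MC: 198.616 - 3.853q = 16.431 + 0.953q → q* = 37.9078.
Height of the DWL triangle at q_m is SMB(q_m) − MC(q_m) = MEB(q_m) = 6.3130.
DWL = ½ × 1.3135 × 6.3130 = 4.1461.

DWL = $4.146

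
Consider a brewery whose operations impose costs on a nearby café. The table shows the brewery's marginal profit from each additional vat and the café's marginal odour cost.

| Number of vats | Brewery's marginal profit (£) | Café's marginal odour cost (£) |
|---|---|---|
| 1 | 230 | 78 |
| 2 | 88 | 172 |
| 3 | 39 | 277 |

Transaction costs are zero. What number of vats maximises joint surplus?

1

Bargaining reaches the level where marginal profit last exceeds marginal odour cost.
That holds through level 1 (230 ≥ 78) but not at 2 (88 < 172).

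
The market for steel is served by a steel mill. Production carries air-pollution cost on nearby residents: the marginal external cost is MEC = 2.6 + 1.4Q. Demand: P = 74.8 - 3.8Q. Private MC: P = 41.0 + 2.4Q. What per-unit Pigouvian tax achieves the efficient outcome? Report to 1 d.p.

tax = 8.3 per unit

Social marginal cost = private MC + MEC = 43.6 + 3.8Q.
Set SMC = demand: 43.6 + 3.8Q = 74.8 - 3.8Q → Q* = 4.1053.
The Pigouvian tax equals MEC at Q*: 2.6 + 1.4×4.1053 = 8.3474.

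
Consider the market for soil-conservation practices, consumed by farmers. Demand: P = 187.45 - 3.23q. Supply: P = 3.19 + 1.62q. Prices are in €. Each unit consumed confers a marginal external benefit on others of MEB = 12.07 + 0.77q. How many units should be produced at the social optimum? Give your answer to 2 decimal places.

q* = 48.12

Social marginal benefit = demand + MEB = 199.52 - 2.46q.
Set SMB = MC: 199.52 - 2.46q = 3.19 + 1.62q → q* = 48.1201.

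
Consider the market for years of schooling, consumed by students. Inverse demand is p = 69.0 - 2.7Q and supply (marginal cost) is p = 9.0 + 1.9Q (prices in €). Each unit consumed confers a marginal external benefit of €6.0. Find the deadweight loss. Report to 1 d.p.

DWL = €3.9

Market equilibrium (private): 9.0 + 1.9Q = 69.0 - 2.7Q → Q_m = 13.0435.
Social marginal benefit = demand + MEB = 75.0 - 2.7Q.
Set SMB = MC: 75.0 - 2.7Q = 9.0 + 1.9Q → Q* = 14.3478.
The loss is the area between SMB and MC from Q* to Q_m; with linear curves that's a triangle of height MEB(Q_m).
DWL = ½ × 1.3043 × 6.0000 = 3.9129.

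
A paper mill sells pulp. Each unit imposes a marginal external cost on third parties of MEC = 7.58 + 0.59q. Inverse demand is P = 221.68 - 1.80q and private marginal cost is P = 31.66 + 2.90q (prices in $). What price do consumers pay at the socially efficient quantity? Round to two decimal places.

Social marginal cost = private MC + MEC = 39.24 + 3.49q.
Set SMC = demand: 39.24 + 3.49q = 221.68 - 1.80q → q* = 34.4877.
Consumer price on the demand curve at q*: 221.68 − 1.80×34.4877 = 159.6021.

P = $159.60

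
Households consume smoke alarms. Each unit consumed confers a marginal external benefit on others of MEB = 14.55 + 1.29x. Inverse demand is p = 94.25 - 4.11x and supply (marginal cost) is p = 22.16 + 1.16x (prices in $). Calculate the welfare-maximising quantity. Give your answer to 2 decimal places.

x* = 21.77

Social marginal benefit = demand + MEB = 108.80 - 2.82x.
Set SMB = MC: 108.80 - 2.82x = 22.16 + 1.16x → x* = 21.7688.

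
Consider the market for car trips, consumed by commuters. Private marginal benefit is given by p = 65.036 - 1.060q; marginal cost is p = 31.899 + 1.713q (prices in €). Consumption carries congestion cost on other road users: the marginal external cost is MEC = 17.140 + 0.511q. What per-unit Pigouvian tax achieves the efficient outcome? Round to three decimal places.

Social marginal benefit = demand − MEC = 47.896 - 1.571q.
Set SMB = MC: 47.896 - 1.571q = 31.899 + 1.713q → q* = 4.8712.
The Pigouvian tax equals MEC at q*: 17.140 + 0.511×4.8712 = 19.6292.

tax = €19.629 per unit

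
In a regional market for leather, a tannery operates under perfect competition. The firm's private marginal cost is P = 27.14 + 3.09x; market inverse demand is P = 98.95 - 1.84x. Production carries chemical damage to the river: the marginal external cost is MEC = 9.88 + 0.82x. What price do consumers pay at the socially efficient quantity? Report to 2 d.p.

P = 79.13

Social marginal cost = private MC + MEC = 37.02 + 3.91x.
Set SMC = demand: 37.02 + 3.91x = 98.95 - 1.84x → x* = 10.7704.
Consumer price on the demand curve at x*: 98.95 − 1.84×10.7704 = 79.1325.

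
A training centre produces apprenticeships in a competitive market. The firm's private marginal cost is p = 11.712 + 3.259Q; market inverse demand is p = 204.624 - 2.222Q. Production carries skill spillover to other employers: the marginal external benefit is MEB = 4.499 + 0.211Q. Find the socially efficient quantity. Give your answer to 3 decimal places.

Social marginal cost = private MC − MEB = 7.213 + 3.048Q.
Set SMC = demand: 7.213 + 3.048Q = 204.624 - 2.222Q → Q* = 37.4594.

Q* = 37.459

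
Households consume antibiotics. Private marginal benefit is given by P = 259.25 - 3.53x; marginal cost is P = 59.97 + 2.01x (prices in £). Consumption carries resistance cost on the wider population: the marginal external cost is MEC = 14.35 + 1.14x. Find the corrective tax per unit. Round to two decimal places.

Social marginal benefit = demand − MEC = 244.90 - 4.67x.
Set SMB = MC: 244.90 - 4.67x = 59.97 + 2.01x → x* = 27.6841.
The Pigouvian tax equals MEC at x*: 14.35 + 1.14×27.6841 = 45.9099.

tax = £45.91 per unit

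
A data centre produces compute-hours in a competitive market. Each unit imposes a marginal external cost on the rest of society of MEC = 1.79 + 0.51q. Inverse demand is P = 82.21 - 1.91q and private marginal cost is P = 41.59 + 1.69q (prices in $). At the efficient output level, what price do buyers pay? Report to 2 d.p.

P = $64.16

Social marginal cost = private MC + MEC = 43.38 + 2.20q.
Set SMC = demand: 43.38 + 2.20q = 82.21 - 1.91q → q* = 9.4477.
Consumer price on the demand curve at q*: 82.21 − 1.91×9.4477 = 64.1649.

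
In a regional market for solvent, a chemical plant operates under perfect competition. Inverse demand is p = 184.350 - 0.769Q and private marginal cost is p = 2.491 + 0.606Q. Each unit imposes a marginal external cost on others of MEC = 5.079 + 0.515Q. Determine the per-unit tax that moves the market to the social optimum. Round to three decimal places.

tax = 53.249 per unit

Social marginal cost = private MC + MEC = 7.570 + 1.121Q.
Set SMC = demand: 7.570 + 1.121Q = 184.350 - 0.769Q → Q* = 93.5344.
The Pigouvian tax equals MEC at Q*: 5.079 + 0.515×93.5344 = 53.2492.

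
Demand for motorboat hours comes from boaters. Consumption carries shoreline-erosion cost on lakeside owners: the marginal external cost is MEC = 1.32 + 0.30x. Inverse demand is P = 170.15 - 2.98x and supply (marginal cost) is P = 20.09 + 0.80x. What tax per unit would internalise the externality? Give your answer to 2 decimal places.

tax = 12.26 per unit

Social marginal benefit = demand − MEC = 168.83 - 3.28x.
Set SMB = MC: 168.83 - 3.28x = 20.09 + 0.80x → x* = 36.4559.
The Pigouvian tax equals MEC at x*: 1.32 + 0.30×36.4559 = 12.2568.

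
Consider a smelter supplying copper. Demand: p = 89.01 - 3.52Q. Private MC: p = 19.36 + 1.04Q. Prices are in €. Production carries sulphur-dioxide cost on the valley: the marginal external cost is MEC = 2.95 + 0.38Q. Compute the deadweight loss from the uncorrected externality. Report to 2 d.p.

DWL = €7.76

Market equilibrium (private): 19.36 + 1.04Q = 89.01 - 3.52Q → Q_m = 15.2741.
Social marginal cost = private MC + MEC = 22.31 + 1.42Q.
Set SMC = demand: 22.31 + 1.42Q = 89.01 - 3.52Q → Q* = 13.5020.
The loss is the area between SMC and demand from Q* to Q_m; with linear curves that's a triangle of height MEC(Q_m).
DWL = ½ × 1.7721 × 8.7542 = 7.7567.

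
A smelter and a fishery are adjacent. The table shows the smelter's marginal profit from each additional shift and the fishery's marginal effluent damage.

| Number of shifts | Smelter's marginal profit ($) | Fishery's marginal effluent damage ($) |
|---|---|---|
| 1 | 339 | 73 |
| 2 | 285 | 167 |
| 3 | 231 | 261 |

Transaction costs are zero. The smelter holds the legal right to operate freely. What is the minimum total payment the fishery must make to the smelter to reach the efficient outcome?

$231

Left alone the smelter would choose level 3 (marginal profit stays positive).
Efficient level: k* = 2 (marginal profit ≥ marginal effluent damage through 2).
The fishery must at least cover the smelter's forgone profit from cutting 3→2: 231 = 231.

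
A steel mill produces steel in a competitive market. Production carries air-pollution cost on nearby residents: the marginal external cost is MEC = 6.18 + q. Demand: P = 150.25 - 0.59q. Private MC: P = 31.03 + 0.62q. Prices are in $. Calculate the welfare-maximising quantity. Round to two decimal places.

q* = 51.15

Social marginal cost = private MC + MEC = 37.21 + 1.62q.
Set SMC = demand: 37.21 + 1.62q = 150.25 - 0.59q → q* = 51.1493.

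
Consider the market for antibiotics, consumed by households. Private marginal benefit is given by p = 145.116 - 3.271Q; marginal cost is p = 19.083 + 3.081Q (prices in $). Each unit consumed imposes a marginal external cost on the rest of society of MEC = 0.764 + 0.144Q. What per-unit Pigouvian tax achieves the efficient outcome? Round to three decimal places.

Social marginal benefit = demand − MEC = 144.352 - 3.415Q.
Set SMB = MC: 144.352 - 3.415Q = 19.083 + 3.081Q → Q* = 19.2840.
The Pigouvian tax equals MEC at Q*: 0.764 + 0.144×19.2840 = 3.5409.

tax = $3.541 per unit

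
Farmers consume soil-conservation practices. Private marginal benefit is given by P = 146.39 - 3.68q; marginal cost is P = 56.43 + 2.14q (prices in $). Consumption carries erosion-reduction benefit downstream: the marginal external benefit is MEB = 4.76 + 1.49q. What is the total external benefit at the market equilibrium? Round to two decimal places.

$251.57

Market equilibrium (private): 56.43 + 2.14q = 146.39 - 3.68q → q_m = 15.4570.
Total external benefit = ∫₀^{q_m} (4.76 + 1.49q) dq = 4.76×15.4570 + ½×1.49×15.4570² = 251.5699.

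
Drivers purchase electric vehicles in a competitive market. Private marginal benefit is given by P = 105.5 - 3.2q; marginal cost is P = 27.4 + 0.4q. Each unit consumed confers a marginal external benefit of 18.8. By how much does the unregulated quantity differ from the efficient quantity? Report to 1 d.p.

Market equilibrium (private): 27.4 + 0.4q = 105.5 - 3.2q → q_m = 21.6944.
Social marginal benefit = demand + MEB = 124.3 - 3.2q.
Set SMB = MC: 124.3 - 3.2q = 27.4 + 0.4q → q* = 26.9167.
Gap = |21.6944 − 26.9167| = 5.2223.

5.2 units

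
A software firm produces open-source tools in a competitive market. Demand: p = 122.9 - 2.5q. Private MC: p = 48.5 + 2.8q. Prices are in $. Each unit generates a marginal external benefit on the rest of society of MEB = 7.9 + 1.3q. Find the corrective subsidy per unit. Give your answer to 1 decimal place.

subsidy = $34.6 per unit

Social marginal cost = private MC − MEB = 40.6 + 1.5q.
Set SMC = demand: 40.6 + 1.5q = 122.9 - 2.5q → q* = 20.5750.
The Pigouvian subsidy equals MEB at q*: 7.9 + 1.3×20.5750 = 34.6475.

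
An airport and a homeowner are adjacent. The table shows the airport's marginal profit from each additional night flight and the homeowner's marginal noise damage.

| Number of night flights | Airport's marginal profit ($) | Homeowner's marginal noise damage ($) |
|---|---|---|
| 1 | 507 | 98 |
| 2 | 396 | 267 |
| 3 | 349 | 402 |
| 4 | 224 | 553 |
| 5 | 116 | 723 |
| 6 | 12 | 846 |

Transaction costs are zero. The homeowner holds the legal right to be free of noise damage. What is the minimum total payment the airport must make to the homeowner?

$365

Efficient level: marginal profit ≥ marginal noise damage through level 2, so k* = 2.
With the homeowner holding the right, the airport must at least compensate total damage at k*: 98 + 267 = 365.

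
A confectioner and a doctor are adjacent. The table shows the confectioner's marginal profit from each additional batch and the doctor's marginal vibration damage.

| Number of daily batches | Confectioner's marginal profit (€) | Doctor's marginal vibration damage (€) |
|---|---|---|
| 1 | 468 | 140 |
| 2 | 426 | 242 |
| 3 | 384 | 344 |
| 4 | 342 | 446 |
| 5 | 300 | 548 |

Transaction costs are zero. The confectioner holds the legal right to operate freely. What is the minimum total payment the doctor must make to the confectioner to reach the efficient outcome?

Left alone the confectioner would choose level 5 (marginal profit stays positive).
Efficient level: k* = 3 (marginal profit ≥ marginal vibration damage through 3).
The doctor must at least cover the confectioner's forgone profit from cutting 5→3: 342 + 300 = 642.

€642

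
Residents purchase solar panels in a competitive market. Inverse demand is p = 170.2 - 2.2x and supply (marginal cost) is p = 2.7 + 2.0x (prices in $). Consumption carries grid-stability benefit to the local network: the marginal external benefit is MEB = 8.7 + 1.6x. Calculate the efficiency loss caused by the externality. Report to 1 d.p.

Market equilibrium (private): 2.7 + 2.0x = 170.2 - 2.2x → x_m = 39.8810.
Social marginal benefit = demand + MEB = 178.9 - 0.6x.
Set SMB = MC: 178.9 - 0.6x = 2.7 + 2.0x → x* = 67.7692.
Between x* and x_m the wedge SMB − MC runs linearly from 0 to MEB(x_m), so the loss is a triangle.
DWL = ½ × 27.8882 × 72.5095 = 1011.0797.

DWL = $1011.1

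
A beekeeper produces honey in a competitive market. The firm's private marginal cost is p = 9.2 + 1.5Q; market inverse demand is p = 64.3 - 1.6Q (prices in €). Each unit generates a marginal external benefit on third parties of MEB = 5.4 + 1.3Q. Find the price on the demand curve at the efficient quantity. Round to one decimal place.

Social marginal cost = private MC − MEB = 3.8 + 0.2Q.
Set SMC = demand: 3.8 + 0.2Q = 64.3 - 1.6Q → Q* = 33.6111.
Consumer price on the demand curve at Q*: 64.3 − 1.6×33.6111 = 10.5222.

P = €10.5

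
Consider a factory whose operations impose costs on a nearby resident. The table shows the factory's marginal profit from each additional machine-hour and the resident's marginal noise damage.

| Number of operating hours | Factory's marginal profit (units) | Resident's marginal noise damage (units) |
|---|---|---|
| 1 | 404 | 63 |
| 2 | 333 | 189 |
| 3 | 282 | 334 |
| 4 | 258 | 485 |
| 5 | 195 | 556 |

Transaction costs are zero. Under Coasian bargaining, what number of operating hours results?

Bargaining reaches the level where marginal profit last exceeds marginal noise damage.
That holds through level 2 (333 ≥ 189) but not at 3 (282 < 334).

2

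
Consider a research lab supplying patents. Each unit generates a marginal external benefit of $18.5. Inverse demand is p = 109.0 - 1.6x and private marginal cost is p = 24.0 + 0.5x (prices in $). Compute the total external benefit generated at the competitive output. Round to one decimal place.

Market equilibrium (private): 24.0 + 0.5x = 109.0 - 1.6x → x_m = 40.4762.
Total external benefit = MEB × x_m = 18.5 × 40.4762 = 748.8097.

$748.8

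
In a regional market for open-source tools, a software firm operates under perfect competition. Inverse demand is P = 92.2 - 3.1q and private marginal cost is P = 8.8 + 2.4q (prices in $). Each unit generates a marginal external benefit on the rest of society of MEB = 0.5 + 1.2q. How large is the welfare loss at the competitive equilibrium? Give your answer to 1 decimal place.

DWL = $40.6

Market equilibrium (private): 8.8 + 2.4q = 92.2 - 3.1q → q_m = 15.1636.
Social marginal cost = private MC − MEB = 8.3 + 1.2q.
Set SMC = demand: 8.3 + 1.2q = 92.2 - 3.1q → q* = 19.5116.
Between q* and q_m the wedge demand − SMC runs linearly from 0 to MEB(q_m), so the loss is a triangle.
DWL = ½ × 4.3480 × 18.6964 = 40.6460.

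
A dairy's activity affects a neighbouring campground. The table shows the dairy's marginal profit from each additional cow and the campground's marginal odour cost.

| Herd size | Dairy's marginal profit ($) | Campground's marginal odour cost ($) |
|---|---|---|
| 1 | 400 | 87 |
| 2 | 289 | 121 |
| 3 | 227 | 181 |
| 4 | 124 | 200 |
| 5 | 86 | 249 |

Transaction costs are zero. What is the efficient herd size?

3

Bargaining reaches the level where marginal profit last exceeds marginal odour cost.
That holds through level 3 (227 ≥ 181) but not at 4 (124 < 200).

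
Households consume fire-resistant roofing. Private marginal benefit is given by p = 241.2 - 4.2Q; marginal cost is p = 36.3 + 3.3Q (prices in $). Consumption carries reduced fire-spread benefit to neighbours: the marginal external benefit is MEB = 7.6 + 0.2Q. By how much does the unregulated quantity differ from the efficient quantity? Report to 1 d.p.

1.8 units

Market equilibrium (private): 36.3 + 3.3Q = 241.2 - 4.2Q → Q_m = 27.3200.
Social marginal benefit = demand + MEB = 248.8 - 4.0Q.
Set SMB = MC: 248.8 - 4.0Q = 36.3 + 3.3Q → Q* = 29.1096.
Gap = |27.3200 − 29.1096| = 1.7896.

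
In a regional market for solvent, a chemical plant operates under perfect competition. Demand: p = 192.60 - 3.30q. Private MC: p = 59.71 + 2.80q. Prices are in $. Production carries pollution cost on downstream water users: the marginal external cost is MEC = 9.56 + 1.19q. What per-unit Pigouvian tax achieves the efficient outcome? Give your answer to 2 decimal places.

Social marginal cost = private MC + MEC = 69.27 + 3.99q.
Set SMC = demand: 69.27 + 3.99q = 192.60 - 3.30q → q* = 16.9177.
The Pigouvian tax equals MEC at q*: 9.56 + 1.19×16.9177 = 29.6921.

tax = $29.69 per unit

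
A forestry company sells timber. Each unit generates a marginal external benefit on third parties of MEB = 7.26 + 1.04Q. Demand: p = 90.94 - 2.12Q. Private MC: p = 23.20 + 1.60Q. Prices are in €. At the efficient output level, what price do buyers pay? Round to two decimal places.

P = €31.61

Social marginal cost = private MC − MEB = 15.94 + 0.56Q.
Set SMC = demand: 15.94 + 0.56Q = 90.94 - 2.12Q → Q* = 27.9851.
Consumer price on the demand curve at Q*: 90.94 − 2.12×27.9851 = 31.6116.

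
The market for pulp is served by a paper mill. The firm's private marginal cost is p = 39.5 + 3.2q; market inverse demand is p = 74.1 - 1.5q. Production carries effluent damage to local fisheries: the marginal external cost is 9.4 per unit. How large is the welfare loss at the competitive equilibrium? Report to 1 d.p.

DWL = 9.4

Market equilibrium (private): 39.5 + 3.2q = 74.1 - 1.5q → q_m = 7.3617.
Social marginal cost = private MC + MEC = 48.9 + 3.2q.
Set SMC = demand: 48.9 + 3.2q = 74.1 - 1.5q → q* = 5.3617.
Height of the DWL triangle at q_m is SMC(q_m) − demand(q_m) = MEC(q_m) = 9.4000.
DWL = ½ × 2.0000 × 9.4000 = 9.4000.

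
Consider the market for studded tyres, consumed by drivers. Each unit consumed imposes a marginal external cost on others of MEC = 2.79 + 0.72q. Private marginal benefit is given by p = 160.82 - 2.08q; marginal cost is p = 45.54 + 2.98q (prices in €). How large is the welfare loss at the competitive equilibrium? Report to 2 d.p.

DWL = €31.87

Market equilibrium (private): 45.54 + 2.98q = 160.82 - 2.08q → q_m = 22.7826.
Social marginal benefit = demand − MEC = 158.03 - 2.80q.
Set SMB = MC: 158.03 - 2.80q = 45.54 + 2.98q → q* = 19.4619.
The welfare-loss triangle has base |q_m − q*| and height MEC(q_m) (the vertical gap between SMB and MC is zero at q* and MEC at q_m).
DWL = ½ × 3.3207 × 19.1935 = 31.8679.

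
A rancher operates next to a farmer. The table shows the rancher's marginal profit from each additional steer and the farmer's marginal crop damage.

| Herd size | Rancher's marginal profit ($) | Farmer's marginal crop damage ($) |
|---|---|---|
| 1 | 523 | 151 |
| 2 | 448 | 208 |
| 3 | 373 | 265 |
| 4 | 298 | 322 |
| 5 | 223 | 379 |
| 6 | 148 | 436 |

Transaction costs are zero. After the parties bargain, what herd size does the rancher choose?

Bargaining reaches the level where marginal profit last exceeds marginal crop damage.
That holds through level 3 (373 ≥ 265) but not at 4 (298 < 322).

3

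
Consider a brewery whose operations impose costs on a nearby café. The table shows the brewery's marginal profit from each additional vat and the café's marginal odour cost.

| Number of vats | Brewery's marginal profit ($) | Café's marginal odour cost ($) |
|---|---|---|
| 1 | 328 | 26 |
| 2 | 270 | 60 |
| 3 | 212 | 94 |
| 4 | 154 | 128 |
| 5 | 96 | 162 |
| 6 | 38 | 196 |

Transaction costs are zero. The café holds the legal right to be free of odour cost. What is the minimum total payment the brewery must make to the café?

Efficient level: marginal profit ≥ marginal odour cost through level 4, so k* = 4.
With the café holding the right, the brewery must at least compensate total damage at k*: 26 + 60 + 94 + 128 = 308.

$308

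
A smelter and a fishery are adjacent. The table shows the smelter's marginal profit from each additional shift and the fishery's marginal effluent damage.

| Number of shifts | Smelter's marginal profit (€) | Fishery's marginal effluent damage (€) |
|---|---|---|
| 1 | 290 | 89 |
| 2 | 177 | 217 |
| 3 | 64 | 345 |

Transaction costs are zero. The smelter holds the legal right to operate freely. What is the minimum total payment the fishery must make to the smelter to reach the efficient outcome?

Left alone the smelter would choose level 3 (marginal profit stays positive).
Efficient level: k* = 1 (marginal profit ≥ marginal effluent damage through 1).
The fishery must at least cover the smelter's forgone profit from cutting 3→1: 177 + 64 = 241.

€241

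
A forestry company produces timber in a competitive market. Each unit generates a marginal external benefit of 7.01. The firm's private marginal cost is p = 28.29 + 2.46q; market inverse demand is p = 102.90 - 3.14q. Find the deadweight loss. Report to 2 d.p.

DWL = 4.39

Market equilibrium (private): 28.29 + 2.46q = 102.90 - 3.14q → q_m = 13.3232.
Social marginal cost = private MC − MEB = 21.28 + 2.46q.
Set SMC = demand: 21.28 + 2.46q = 102.90 - 3.14q → q* = 14.5750.
Height of the DWL triangle at q_m is demand(q_m) − SMC(q_m) = MEB(q_m) = 7.0100.
DWL = ½ × 1.2518 × 7.0100 = 4.3876.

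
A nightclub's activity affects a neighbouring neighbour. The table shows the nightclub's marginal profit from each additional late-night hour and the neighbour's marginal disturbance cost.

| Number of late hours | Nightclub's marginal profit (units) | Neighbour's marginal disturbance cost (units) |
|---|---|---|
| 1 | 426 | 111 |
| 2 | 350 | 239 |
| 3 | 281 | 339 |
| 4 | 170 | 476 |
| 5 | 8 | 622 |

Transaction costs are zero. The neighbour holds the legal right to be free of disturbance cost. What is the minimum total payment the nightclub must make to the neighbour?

Efficient level: marginal profit ≥ marginal disturbance cost through level 2, so k* = 2.
With the neighbour holding the right, the nightclub must at least compensate total damage at k*: 111 + 239 = 350.

350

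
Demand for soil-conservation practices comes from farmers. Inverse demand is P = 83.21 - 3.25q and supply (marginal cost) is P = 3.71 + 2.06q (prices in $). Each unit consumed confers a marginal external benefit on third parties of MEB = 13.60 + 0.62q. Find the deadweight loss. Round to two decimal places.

DWL = $55.82

Market equilibrium (private): 3.71 + 2.06q = 83.21 - 3.25q → q_m = 14.9718.
Social marginal benefit = demand + MEB = 96.81 - 2.63q.
Set SMB = MC: 96.81 - 2.63q = 3.71 + 2.06q → q* = 19.8507.
The loss is the area between SMB and MC from q* to q_m; with linear curves that's a triangle of height MEB(q_m).
DWL = ½ × 4.8789 × 22.8825 = 55.8207.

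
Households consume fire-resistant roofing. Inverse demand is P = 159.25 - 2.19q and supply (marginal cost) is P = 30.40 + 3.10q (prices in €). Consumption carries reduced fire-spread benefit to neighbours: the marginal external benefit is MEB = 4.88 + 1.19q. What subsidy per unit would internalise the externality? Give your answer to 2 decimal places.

Social marginal benefit = demand + MEB = 164.13 - q.
Set SMB = MC: 164.13 - q = 30.40 + 3.10q → q* = 32.6171.
The Pigouvian subsidy equals MEB at q*: 4.88 + 1.19×32.6171 = 43.6943.

subsidy = €43.69 per unit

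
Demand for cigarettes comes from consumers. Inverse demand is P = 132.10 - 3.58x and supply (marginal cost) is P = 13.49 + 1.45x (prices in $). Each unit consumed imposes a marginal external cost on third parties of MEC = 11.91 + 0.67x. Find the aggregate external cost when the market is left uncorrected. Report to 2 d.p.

$467.12

Market equilibrium (private): 13.49 + 1.45x = 132.10 - 3.58x → x_m = 23.5805.
Total external cost = ∫₀^{x_m} (11.91 + 0.67x) dx = 11.91×23.5805 + ½×0.67×23.5805² = 467.1171.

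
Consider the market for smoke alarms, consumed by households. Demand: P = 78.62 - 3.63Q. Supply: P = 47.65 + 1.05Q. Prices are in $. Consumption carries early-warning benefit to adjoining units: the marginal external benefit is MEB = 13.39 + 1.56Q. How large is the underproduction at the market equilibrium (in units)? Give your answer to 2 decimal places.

7.60 units

Market equilibrium (private): 47.65 + 1.05Q = 78.62 - 3.63Q → Q_m = 6.6175.
Social marginal benefit = demand + MEB = 92.01 - 2.07Q.
Set SMB = MC: 92.01 - 2.07Q = 47.65 + 1.05Q → Q* = 14.2179.
Gap = |6.6175 − 14.2179| = 7.6004.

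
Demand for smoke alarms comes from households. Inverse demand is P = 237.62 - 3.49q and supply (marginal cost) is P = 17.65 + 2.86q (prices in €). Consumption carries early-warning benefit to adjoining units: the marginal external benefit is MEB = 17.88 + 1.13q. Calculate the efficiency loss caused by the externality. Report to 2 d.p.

Market equilibrium (private): 17.65 + 2.86q = 237.62 - 3.49q → q_m = 34.6409.
Social marginal benefit = demand + MEB = 255.50 - 2.36q.
Set SMB = MC: 255.50 - 2.36q = 17.65 + 2.86q → q* = 45.5651.
The welfare-loss triangle has base |q_m − q*| and height MEB(q_m) (the vertical gap between SMB and MC is zero at q* and MEB at q_m).
DWL = ½ × 10.9242 × 57.0243 = 311.4724.

DWL = €311.47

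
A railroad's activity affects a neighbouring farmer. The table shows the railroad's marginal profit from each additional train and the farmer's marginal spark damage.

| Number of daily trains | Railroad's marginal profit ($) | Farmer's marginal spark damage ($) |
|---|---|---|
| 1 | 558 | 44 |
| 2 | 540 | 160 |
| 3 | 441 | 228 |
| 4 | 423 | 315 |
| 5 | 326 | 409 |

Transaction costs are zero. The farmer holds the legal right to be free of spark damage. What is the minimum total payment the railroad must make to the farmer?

$747

Efficient level: marginal profit ≥ marginal spark damage through level 4, so k* = 4.
With the farmer holding the right, the railroad must at least compensate total damage at k*: 44 + 160 + 228 + 315 = 747.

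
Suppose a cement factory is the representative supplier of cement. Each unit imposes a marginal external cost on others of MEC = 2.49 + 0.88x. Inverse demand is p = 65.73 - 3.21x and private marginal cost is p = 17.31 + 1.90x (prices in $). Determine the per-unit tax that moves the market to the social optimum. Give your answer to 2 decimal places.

tax = $9.24 per unit

Social marginal cost = private MC + MEC = 19.80 + 2.78x.
Set SMC = demand: 19.80 + 2.78x = 65.73 - 3.21x → x* = 7.6678.
The Pigouvian tax equals MEC at x*: 2.49 + 0.88×7.6678 = 9.2377.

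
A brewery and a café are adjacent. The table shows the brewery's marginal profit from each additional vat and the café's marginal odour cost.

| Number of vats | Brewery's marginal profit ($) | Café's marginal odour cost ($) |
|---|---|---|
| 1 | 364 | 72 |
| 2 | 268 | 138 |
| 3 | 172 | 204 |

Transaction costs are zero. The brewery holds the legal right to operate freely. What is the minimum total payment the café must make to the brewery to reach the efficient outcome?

Left alone the brewery would choose level 3 (marginal profit stays positive).
Efficient level: k* = 2 (marginal profit ≥ marginal odour cost through 2).
The café must at least cover the brewery's forgone profit from cutting 3→2: 172 = 172.

$172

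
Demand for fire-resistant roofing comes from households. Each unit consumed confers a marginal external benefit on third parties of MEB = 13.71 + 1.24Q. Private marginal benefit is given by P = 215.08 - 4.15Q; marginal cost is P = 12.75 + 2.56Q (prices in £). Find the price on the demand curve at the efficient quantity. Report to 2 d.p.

P = £51.17

Social marginal benefit = demand + MEB = 228.79 - 2.91Q.
Set SMB = MC: 228.79 - 2.91Q = 12.75 + 2.56Q → Q* = 39.4954.
Consumer price on the demand curve at Q*: 215.08 − 4.15×39.4954 = 51.1741.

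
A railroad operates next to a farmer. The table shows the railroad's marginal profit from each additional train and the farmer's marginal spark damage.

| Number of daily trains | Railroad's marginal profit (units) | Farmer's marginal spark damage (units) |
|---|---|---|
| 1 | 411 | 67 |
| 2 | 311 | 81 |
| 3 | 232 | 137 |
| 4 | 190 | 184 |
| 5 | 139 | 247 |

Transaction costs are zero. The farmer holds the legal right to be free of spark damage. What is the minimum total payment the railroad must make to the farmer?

469

Efficient level: marginal profit ≥ marginal spark damage through level 4, so k* = 4.
With the farmer holding the right, the railroad must at least compensate total damage at k*: 67 + 81 + 137 + 184 = 469.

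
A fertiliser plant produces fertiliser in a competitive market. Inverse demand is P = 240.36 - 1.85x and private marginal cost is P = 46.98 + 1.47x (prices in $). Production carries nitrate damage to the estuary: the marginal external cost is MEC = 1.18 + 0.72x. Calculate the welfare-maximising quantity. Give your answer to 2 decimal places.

Social marginal cost = private MC + MEC = 48.16 + 2.19x.
Set SMC = demand: 48.16 + 2.19x = 240.36 - 1.85x → x* = 47.5743.

x* = 47.57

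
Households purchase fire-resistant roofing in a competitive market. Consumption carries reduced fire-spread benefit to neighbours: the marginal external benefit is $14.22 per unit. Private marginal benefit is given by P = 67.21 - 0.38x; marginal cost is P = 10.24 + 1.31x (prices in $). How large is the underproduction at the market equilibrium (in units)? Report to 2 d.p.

Market equilibrium (private): 10.24 + 1.31x = 67.21 - 0.38x → x_m = 33.7101.
Social marginal benefit = demand + MEB = 81.43 - 0.38x.
Set SMB = MC: 81.43 - 0.38x = 10.24 + 1.31x → x* = 42.1243.
Gap = |33.7101 − 42.1243| = 8.4142.

8.41 units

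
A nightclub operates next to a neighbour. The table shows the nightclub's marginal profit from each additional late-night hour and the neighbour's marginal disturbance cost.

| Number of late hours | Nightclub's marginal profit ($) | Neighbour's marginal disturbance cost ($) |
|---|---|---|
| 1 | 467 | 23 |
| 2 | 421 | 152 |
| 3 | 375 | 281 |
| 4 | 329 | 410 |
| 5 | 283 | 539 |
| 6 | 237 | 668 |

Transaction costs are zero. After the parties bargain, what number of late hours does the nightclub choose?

Bargaining reaches the level where marginal profit last exceeds marginal disturbance cost.
That holds through level 3 (375 ≥ 281) but not at 4 (329 < 410).

3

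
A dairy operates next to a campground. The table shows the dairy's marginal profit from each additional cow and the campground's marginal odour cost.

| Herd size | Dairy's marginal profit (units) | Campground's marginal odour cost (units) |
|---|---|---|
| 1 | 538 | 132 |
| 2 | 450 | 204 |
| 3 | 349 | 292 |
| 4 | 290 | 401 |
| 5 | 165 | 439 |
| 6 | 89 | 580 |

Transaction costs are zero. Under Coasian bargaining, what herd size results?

3

Bargaining reaches the level where marginal profit last exceeds marginal odour cost.
That holds through level 3 (349 ≥ 292) but not at 4 (290 < 401).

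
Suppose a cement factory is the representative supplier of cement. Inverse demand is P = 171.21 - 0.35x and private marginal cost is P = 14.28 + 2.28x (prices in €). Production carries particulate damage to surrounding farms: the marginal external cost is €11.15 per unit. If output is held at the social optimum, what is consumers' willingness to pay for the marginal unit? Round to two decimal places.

P = €151.81

Social marginal cost = private MC + MEC = 25.43 + 2.28x.
Set SMC = demand: 25.43 + 2.28x = 171.21 - 0.35x → x* = 55.4297.
Consumer price on the demand curve at x*: 171.21 − 0.35×55.4297 = 151.8096.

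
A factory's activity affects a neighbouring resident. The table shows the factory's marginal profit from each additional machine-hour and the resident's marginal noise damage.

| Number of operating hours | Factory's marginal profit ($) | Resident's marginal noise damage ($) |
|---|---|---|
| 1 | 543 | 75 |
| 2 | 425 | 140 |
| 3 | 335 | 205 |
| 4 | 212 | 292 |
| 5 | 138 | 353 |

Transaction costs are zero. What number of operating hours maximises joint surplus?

3

Bargaining reaches the level where marginal profit last exceeds marginal noise damage.
That holds through level 3 (335 ≥ 205) but not at 4 (212 < 292).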